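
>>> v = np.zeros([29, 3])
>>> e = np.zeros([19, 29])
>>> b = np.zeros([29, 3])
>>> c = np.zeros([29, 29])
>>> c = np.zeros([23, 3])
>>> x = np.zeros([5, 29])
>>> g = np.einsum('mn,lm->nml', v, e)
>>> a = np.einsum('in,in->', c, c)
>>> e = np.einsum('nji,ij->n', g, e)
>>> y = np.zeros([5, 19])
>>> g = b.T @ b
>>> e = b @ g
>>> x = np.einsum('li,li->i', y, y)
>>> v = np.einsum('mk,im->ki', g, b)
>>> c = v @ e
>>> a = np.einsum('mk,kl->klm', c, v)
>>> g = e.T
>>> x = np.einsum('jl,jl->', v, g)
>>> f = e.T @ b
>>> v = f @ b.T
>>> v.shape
(3, 29)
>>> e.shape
(29, 3)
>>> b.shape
(29, 3)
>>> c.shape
(3, 3)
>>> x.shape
()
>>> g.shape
(3, 29)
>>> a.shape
(3, 29, 3)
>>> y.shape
(5, 19)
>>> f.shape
(3, 3)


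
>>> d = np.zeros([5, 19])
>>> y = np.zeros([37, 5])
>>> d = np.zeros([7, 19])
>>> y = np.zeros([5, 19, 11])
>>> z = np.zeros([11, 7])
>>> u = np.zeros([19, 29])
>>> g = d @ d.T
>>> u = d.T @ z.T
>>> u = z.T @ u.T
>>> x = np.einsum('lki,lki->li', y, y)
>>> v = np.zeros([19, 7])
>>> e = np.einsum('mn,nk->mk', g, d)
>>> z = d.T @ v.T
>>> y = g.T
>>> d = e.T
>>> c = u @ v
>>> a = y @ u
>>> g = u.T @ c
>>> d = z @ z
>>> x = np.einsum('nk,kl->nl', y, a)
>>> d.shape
(19, 19)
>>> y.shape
(7, 7)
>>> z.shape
(19, 19)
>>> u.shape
(7, 19)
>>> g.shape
(19, 7)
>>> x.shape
(7, 19)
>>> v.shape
(19, 7)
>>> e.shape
(7, 19)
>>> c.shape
(7, 7)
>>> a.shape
(7, 19)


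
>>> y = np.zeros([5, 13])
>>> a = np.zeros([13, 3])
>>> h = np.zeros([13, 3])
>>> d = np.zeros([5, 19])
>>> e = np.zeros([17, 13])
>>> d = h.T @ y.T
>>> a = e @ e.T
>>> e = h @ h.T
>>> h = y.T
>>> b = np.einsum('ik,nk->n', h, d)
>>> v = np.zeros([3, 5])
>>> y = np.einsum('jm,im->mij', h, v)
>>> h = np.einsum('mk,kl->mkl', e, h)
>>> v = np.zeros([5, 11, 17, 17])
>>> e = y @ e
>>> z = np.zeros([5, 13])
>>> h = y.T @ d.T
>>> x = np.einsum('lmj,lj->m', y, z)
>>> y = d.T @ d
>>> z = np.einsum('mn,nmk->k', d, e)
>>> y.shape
(5, 5)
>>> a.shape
(17, 17)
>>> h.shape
(13, 3, 3)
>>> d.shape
(3, 5)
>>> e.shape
(5, 3, 13)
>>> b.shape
(3,)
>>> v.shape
(5, 11, 17, 17)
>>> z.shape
(13,)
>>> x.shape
(3,)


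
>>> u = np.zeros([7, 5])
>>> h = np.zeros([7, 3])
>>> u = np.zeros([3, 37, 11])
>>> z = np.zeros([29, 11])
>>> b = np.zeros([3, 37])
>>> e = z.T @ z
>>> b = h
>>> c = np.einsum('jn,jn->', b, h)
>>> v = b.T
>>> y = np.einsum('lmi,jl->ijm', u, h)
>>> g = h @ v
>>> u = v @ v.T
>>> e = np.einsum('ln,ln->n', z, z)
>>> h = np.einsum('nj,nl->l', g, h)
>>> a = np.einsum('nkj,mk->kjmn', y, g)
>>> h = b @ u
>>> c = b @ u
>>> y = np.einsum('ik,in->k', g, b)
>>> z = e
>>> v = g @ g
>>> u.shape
(3, 3)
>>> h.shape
(7, 3)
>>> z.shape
(11,)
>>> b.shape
(7, 3)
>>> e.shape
(11,)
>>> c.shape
(7, 3)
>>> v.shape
(7, 7)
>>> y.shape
(7,)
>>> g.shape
(7, 7)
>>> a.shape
(7, 37, 7, 11)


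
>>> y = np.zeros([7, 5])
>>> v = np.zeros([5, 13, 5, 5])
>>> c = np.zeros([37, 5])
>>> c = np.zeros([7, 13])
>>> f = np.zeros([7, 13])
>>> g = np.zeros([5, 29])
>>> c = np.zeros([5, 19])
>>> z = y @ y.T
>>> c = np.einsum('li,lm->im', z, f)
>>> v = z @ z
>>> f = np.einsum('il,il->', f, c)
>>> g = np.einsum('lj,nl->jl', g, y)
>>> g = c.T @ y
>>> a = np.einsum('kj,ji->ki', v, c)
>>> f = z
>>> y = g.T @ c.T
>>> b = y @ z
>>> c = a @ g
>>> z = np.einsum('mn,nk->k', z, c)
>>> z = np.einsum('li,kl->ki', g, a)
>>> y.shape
(5, 7)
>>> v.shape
(7, 7)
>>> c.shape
(7, 5)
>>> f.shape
(7, 7)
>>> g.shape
(13, 5)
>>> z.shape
(7, 5)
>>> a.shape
(7, 13)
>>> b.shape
(5, 7)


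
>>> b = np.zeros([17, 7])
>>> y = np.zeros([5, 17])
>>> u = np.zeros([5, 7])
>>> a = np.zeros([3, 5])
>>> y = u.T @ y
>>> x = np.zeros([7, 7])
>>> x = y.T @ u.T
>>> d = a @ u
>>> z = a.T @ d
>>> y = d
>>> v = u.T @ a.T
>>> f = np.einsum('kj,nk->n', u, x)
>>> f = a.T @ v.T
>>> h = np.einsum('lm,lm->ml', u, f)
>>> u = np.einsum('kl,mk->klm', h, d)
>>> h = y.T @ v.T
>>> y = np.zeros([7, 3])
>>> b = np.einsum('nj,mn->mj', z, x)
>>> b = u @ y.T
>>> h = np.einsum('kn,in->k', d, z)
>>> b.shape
(7, 5, 7)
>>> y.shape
(7, 3)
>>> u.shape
(7, 5, 3)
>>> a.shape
(3, 5)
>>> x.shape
(17, 5)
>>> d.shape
(3, 7)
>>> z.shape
(5, 7)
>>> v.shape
(7, 3)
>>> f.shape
(5, 7)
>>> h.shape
(3,)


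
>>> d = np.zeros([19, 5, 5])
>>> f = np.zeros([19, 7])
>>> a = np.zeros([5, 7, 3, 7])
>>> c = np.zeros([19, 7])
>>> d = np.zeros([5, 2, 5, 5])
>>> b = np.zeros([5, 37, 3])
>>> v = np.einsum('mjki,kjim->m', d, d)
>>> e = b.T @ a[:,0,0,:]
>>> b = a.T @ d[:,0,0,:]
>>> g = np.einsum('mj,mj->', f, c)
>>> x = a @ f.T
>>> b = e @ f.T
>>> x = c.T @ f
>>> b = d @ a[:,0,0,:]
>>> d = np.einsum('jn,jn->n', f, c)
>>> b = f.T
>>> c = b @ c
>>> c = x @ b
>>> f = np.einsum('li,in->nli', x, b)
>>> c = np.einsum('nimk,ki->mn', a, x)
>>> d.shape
(7,)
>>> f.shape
(19, 7, 7)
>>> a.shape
(5, 7, 3, 7)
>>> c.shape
(3, 5)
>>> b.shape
(7, 19)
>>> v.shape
(5,)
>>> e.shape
(3, 37, 7)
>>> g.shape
()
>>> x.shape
(7, 7)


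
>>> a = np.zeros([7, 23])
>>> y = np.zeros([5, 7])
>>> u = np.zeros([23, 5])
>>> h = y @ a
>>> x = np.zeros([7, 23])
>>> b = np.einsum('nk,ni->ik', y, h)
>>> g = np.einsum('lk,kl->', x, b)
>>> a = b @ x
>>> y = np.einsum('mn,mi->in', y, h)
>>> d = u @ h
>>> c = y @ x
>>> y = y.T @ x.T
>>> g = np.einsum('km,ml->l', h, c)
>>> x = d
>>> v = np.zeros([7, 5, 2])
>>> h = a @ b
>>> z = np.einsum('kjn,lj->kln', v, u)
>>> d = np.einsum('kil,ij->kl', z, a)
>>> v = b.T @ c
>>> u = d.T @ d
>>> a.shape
(23, 23)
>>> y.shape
(7, 7)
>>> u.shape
(2, 2)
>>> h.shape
(23, 7)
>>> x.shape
(23, 23)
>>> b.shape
(23, 7)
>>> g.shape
(23,)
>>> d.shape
(7, 2)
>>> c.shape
(23, 23)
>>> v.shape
(7, 23)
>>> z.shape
(7, 23, 2)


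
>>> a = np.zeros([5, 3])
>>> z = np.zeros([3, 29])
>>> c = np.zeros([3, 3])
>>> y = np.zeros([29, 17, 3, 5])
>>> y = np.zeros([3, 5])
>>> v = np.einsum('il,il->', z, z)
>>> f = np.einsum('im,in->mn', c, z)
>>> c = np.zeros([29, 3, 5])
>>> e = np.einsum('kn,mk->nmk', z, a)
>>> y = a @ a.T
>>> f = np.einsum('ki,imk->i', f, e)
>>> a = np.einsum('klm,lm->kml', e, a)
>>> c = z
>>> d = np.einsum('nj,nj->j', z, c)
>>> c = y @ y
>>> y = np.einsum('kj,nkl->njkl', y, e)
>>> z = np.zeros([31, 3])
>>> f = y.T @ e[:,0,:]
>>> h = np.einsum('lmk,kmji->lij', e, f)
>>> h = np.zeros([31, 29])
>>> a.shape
(29, 3, 5)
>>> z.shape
(31, 3)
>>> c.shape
(5, 5)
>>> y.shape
(29, 5, 5, 3)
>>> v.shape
()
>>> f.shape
(3, 5, 5, 3)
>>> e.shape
(29, 5, 3)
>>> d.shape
(29,)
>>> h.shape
(31, 29)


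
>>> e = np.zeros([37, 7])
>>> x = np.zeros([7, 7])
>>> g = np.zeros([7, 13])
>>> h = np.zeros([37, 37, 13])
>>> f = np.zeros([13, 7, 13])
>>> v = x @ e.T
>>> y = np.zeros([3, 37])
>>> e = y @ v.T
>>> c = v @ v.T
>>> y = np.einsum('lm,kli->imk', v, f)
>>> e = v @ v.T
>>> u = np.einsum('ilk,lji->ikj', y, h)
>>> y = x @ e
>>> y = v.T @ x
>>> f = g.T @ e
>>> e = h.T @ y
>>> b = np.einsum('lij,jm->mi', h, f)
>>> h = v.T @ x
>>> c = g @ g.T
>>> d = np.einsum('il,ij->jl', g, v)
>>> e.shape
(13, 37, 7)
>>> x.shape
(7, 7)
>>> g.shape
(7, 13)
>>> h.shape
(37, 7)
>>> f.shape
(13, 7)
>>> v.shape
(7, 37)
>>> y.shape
(37, 7)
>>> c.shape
(7, 7)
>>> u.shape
(13, 13, 37)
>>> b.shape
(7, 37)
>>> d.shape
(37, 13)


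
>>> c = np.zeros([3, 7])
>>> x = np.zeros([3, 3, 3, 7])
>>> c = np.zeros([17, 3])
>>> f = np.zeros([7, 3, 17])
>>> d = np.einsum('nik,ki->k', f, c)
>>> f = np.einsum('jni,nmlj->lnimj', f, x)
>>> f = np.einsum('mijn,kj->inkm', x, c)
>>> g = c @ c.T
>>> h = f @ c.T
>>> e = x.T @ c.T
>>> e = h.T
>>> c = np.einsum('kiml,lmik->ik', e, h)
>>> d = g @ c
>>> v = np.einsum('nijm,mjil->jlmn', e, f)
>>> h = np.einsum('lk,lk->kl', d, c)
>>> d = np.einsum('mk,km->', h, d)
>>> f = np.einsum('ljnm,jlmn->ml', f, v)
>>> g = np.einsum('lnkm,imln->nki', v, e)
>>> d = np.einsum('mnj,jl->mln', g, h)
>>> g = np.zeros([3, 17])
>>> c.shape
(17, 17)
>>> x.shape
(3, 3, 3, 7)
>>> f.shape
(3, 3)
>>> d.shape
(3, 17, 3)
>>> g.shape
(3, 17)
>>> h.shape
(17, 17)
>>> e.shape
(17, 17, 7, 3)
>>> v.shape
(7, 3, 3, 17)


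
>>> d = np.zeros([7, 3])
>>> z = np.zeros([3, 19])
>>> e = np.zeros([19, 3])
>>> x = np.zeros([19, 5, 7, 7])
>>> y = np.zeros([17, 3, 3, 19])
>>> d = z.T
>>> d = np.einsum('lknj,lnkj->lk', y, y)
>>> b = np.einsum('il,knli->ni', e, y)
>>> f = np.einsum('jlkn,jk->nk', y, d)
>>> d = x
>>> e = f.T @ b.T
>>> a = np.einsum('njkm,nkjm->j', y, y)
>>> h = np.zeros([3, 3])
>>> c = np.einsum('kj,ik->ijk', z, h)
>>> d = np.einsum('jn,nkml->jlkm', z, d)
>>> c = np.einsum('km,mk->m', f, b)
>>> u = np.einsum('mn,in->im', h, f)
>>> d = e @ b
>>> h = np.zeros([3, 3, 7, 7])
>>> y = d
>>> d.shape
(3, 19)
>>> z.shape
(3, 19)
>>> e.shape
(3, 3)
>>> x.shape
(19, 5, 7, 7)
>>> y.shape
(3, 19)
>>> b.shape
(3, 19)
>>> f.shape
(19, 3)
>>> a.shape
(3,)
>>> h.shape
(3, 3, 7, 7)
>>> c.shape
(3,)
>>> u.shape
(19, 3)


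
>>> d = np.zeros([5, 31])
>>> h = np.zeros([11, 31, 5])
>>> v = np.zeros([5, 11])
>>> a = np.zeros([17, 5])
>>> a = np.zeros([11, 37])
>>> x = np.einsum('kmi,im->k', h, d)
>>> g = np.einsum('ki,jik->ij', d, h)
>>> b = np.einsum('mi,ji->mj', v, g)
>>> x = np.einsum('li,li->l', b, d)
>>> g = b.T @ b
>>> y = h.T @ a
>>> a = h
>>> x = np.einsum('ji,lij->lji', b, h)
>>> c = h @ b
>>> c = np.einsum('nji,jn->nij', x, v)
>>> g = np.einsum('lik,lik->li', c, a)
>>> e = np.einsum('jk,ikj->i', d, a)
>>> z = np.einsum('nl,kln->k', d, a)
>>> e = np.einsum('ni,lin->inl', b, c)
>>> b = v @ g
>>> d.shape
(5, 31)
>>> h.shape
(11, 31, 5)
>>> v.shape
(5, 11)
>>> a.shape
(11, 31, 5)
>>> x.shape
(11, 5, 31)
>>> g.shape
(11, 31)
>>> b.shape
(5, 31)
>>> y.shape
(5, 31, 37)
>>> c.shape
(11, 31, 5)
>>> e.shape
(31, 5, 11)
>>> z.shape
(11,)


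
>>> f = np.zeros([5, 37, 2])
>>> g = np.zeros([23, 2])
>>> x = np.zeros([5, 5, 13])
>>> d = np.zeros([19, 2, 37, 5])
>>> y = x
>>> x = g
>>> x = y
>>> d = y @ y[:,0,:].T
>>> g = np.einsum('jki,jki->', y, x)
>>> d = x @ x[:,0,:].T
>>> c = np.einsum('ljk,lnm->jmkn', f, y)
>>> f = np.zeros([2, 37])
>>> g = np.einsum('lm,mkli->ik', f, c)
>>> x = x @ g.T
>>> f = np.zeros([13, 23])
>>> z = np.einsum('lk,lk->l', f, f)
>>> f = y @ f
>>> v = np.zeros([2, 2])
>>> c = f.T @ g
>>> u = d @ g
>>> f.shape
(5, 5, 23)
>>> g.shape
(5, 13)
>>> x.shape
(5, 5, 5)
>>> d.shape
(5, 5, 5)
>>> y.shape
(5, 5, 13)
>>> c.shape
(23, 5, 13)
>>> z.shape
(13,)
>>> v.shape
(2, 2)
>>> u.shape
(5, 5, 13)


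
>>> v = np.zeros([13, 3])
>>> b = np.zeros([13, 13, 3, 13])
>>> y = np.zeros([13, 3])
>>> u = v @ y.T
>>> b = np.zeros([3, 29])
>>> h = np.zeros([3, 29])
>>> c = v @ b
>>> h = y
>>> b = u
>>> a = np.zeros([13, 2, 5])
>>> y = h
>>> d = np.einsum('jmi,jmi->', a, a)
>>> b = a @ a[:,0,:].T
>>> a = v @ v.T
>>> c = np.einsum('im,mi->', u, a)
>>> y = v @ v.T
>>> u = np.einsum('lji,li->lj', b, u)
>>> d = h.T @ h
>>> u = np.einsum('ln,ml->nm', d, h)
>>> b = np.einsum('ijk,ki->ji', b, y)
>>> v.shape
(13, 3)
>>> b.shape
(2, 13)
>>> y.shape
(13, 13)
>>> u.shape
(3, 13)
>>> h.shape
(13, 3)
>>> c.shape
()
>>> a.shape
(13, 13)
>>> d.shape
(3, 3)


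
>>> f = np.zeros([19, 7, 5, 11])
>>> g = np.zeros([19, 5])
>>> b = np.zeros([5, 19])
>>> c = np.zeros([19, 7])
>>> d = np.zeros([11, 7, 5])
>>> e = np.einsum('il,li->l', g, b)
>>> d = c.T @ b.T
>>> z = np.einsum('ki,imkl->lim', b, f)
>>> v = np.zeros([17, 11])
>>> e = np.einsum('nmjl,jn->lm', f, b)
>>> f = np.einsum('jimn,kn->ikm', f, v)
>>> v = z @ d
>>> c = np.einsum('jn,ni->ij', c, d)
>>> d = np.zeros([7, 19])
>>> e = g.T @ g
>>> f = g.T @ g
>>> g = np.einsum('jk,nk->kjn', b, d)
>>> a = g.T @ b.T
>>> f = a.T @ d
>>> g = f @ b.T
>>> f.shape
(5, 5, 19)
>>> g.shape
(5, 5, 5)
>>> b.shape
(5, 19)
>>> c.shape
(5, 19)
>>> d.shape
(7, 19)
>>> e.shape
(5, 5)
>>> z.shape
(11, 19, 7)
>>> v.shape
(11, 19, 5)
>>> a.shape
(7, 5, 5)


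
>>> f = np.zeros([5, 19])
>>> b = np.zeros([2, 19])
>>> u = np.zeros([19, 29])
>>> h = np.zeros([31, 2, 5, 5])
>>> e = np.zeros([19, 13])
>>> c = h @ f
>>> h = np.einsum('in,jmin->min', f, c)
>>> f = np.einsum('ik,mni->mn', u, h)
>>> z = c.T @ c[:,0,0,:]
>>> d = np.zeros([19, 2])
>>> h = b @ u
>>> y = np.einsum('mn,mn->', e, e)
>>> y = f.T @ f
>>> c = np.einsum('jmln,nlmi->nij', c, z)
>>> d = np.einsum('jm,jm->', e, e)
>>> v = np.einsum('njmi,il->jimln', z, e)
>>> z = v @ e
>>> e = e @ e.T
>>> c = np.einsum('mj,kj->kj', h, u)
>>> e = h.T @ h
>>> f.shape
(2, 5)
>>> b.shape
(2, 19)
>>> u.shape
(19, 29)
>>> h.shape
(2, 29)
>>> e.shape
(29, 29)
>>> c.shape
(19, 29)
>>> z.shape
(5, 19, 2, 13, 13)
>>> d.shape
()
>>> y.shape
(5, 5)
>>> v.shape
(5, 19, 2, 13, 19)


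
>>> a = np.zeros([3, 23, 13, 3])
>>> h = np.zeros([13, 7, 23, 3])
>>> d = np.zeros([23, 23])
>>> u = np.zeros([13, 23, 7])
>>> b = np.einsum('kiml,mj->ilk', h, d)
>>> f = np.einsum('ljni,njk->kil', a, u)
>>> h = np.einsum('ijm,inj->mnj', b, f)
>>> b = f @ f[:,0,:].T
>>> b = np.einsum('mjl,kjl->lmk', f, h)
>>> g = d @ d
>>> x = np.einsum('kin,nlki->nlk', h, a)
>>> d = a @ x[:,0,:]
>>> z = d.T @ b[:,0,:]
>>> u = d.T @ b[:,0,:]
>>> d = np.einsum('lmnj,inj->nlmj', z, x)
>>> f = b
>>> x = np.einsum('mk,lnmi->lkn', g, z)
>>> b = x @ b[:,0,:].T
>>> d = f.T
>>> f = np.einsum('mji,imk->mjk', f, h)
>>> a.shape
(3, 23, 13, 3)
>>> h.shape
(13, 3, 3)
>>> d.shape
(13, 7, 3)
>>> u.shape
(13, 13, 23, 13)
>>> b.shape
(13, 23, 3)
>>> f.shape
(3, 7, 3)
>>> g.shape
(23, 23)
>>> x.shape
(13, 23, 13)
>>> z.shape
(13, 13, 23, 13)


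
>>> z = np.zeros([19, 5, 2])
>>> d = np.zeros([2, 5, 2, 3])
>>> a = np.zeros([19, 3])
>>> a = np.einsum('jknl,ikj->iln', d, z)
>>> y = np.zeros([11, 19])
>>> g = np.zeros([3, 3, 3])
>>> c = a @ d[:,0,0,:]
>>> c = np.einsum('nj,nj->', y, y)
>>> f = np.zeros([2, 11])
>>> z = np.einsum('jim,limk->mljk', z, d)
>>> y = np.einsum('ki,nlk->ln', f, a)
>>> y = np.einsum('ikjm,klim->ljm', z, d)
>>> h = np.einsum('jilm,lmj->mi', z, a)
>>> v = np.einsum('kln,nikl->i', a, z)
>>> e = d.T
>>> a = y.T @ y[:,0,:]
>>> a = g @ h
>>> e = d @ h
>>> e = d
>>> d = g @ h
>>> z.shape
(2, 2, 19, 3)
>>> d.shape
(3, 3, 2)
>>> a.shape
(3, 3, 2)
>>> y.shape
(5, 19, 3)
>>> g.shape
(3, 3, 3)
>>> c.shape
()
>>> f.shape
(2, 11)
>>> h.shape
(3, 2)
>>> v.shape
(2,)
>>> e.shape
(2, 5, 2, 3)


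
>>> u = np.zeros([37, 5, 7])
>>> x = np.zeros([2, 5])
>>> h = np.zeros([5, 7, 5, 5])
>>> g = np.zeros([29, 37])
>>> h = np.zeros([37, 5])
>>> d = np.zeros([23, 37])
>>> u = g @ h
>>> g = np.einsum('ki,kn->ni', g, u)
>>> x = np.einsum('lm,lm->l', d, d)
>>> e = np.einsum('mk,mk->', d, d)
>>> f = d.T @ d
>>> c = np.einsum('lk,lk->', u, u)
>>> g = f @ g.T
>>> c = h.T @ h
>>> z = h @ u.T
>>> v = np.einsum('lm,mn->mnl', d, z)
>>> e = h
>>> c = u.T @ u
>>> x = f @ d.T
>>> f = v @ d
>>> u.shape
(29, 5)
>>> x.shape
(37, 23)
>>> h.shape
(37, 5)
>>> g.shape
(37, 5)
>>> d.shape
(23, 37)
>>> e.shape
(37, 5)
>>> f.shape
(37, 29, 37)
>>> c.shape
(5, 5)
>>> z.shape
(37, 29)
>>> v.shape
(37, 29, 23)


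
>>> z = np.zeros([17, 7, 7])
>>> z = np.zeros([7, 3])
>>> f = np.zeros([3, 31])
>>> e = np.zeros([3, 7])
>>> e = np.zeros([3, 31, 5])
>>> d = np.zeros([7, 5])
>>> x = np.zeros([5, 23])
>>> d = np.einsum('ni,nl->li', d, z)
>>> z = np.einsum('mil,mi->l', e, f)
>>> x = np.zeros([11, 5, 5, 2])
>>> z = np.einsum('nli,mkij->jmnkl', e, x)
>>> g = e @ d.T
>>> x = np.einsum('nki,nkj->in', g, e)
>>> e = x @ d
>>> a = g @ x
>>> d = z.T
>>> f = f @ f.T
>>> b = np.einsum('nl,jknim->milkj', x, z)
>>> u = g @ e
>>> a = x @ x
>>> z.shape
(2, 11, 3, 5, 31)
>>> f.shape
(3, 3)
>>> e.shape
(3, 5)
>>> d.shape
(31, 5, 3, 11, 2)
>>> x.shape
(3, 3)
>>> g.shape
(3, 31, 3)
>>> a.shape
(3, 3)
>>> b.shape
(31, 5, 3, 11, 2)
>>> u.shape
(3, 31, 5)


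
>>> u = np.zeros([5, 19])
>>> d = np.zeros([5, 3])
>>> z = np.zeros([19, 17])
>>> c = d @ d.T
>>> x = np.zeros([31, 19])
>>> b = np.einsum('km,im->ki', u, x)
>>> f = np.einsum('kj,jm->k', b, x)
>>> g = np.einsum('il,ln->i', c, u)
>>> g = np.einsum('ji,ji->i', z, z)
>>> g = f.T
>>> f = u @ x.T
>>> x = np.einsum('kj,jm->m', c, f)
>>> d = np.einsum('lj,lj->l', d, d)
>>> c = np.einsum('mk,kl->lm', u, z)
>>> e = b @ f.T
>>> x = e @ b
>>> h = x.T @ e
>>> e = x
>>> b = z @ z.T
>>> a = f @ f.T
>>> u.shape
(5, 19)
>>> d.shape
(5,)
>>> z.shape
(19, 17)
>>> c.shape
(17, 5)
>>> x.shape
(5, 31)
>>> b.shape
(19, 19)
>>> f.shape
(5, 31)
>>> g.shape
(5,)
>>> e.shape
(5, 31)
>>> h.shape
(31, 5)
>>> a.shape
(5, 5)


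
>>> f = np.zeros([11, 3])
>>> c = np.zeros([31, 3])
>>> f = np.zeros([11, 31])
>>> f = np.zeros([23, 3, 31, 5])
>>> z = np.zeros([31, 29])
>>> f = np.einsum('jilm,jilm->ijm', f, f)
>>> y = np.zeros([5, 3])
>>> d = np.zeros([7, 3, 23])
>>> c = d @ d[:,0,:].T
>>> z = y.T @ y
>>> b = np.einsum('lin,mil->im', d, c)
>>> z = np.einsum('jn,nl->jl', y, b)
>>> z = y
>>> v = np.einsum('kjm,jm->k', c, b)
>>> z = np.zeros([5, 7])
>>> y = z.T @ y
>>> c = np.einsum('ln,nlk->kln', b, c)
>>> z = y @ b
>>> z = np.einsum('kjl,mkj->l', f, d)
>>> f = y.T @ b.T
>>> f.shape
(3, 3)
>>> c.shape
(7, 3, 7)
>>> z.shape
(5,)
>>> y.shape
(7, 3)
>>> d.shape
(7, 3, 23)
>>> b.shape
(3, 7)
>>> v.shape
(7,)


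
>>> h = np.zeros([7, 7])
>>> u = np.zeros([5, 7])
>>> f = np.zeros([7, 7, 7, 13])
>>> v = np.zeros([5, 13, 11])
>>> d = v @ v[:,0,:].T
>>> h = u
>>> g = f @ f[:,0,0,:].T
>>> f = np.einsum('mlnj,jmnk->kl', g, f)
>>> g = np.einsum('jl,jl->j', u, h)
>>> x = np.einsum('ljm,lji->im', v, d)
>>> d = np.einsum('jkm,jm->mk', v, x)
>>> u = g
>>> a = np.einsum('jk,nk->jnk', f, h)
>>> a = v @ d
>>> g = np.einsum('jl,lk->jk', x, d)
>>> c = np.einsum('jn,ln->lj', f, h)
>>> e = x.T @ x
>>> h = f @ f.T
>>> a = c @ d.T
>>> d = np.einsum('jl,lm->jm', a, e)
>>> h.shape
(13, 13)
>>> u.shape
(5,)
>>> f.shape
(13, 7)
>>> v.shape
(5, 13, 11)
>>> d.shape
(5, 11)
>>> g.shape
(5, 13)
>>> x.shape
(5, 11)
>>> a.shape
(5, 11)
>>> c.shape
(5, 13)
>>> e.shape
(11, 11)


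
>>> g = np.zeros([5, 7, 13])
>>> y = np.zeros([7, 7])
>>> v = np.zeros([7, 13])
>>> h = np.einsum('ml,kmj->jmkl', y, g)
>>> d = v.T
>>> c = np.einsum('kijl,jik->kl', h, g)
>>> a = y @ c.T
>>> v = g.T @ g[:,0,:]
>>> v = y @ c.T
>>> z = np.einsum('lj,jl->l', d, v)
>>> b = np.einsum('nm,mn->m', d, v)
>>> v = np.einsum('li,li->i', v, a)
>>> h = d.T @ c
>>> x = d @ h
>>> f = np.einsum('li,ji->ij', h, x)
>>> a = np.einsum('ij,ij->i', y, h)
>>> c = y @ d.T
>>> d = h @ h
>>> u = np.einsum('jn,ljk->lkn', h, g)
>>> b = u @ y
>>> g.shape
(5, 7, 13)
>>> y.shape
(7, 7)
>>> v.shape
(13,)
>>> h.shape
(7, 7)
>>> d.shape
(7, 7)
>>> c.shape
(7, 13)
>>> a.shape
(7,)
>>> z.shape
(13,)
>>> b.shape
(5, 13, 7)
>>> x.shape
(13, 7)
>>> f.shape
(7, 13)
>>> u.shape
(5, 13, 7)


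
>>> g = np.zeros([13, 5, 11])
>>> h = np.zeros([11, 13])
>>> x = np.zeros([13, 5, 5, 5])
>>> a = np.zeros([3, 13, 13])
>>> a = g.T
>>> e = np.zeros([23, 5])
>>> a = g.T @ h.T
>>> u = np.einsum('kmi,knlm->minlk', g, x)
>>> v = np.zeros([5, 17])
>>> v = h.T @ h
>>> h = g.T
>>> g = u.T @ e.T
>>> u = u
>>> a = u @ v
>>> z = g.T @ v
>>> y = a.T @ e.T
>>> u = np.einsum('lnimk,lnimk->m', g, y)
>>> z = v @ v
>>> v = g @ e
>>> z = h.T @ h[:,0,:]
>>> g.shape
(13, 5, 5, 11, 23)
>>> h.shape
(11, 5, 13)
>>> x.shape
(13, 5, 5, 5)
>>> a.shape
(5, 11, 5, 5, 13)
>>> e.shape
(23, 5)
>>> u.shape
(11,)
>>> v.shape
(13, 5, 5, 11, 5)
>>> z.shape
(13, 5, 13)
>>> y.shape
(13, 5, 5, 11, 23)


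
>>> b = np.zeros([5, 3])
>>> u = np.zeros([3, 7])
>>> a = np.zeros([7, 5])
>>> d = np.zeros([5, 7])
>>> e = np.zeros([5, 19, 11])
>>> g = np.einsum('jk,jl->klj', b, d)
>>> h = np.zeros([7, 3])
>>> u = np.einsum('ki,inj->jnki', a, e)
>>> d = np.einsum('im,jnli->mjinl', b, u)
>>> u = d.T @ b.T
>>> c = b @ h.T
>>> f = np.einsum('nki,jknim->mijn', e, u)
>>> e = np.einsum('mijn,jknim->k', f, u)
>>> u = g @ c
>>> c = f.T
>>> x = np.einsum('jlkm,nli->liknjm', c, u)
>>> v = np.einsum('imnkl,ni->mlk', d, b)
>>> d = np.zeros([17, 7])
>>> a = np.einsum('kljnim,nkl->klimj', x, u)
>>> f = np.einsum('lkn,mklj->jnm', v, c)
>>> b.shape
(5, 3)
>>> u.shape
(3, 7, 7)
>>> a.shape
(7, 7, 5, 5, 11)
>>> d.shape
(17, 7)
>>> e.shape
(19,)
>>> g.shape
(3, 7, 5)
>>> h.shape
(7, 3)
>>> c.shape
(5, 7, 11, 5)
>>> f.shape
(5, 19, 5)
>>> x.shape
(7, 7, 11, 3, 5, 5)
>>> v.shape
(11, 7, 19)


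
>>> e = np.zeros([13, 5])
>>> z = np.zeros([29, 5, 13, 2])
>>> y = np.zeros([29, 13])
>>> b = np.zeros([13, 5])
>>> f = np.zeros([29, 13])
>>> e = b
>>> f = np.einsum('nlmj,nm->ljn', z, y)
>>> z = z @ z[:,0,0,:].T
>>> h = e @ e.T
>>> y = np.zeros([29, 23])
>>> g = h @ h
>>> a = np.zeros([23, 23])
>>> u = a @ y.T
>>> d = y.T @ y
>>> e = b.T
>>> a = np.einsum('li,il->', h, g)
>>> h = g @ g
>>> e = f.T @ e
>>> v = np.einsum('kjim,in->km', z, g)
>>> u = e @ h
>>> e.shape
(29, 2, 13)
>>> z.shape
(29, 5, 13, 29)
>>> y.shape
(29, 23)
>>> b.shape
(13, 5)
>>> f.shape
(5, 2, 29)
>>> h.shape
(13, 13)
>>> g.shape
(13, 13)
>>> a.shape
()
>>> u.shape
(29, 2, 13)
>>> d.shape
(23, 23)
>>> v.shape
(29, 29)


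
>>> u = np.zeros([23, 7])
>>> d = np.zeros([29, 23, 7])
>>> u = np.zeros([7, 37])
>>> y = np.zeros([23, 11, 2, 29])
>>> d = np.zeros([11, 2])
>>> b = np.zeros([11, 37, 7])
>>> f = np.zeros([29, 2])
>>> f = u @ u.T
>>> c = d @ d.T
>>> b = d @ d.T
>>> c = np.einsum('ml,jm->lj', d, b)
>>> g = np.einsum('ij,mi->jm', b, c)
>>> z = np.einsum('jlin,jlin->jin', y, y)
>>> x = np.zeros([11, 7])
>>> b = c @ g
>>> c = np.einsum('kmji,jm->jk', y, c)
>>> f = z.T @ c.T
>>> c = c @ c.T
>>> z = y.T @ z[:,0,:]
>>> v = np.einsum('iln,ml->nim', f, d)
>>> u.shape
(7, 37)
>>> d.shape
(11, 2)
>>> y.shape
(23, 11, 2, 29)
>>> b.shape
(2, 2)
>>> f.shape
(29, 2, 2)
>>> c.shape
(2, 2)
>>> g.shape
(11, 2)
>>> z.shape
(29, 2, 11, 29)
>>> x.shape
(11, 7)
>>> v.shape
(2, 29, 11)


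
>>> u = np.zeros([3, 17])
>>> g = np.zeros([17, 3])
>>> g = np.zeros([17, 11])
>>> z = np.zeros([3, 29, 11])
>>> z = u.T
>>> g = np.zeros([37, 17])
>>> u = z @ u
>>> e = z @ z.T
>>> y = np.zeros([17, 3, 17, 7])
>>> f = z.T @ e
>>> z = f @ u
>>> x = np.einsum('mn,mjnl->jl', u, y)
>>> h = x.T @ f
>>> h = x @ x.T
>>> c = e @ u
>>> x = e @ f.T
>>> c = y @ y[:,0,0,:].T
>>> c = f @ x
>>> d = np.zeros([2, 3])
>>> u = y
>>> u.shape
(17, 3, 17, 7)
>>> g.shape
(37, 17)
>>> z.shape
(3, 17)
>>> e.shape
(17, 17)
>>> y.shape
(17, 3, 17, 7)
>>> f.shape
(3, 17)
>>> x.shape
(17, 3)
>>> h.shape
(3, 3)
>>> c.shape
(3, 3)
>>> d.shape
(2, 3)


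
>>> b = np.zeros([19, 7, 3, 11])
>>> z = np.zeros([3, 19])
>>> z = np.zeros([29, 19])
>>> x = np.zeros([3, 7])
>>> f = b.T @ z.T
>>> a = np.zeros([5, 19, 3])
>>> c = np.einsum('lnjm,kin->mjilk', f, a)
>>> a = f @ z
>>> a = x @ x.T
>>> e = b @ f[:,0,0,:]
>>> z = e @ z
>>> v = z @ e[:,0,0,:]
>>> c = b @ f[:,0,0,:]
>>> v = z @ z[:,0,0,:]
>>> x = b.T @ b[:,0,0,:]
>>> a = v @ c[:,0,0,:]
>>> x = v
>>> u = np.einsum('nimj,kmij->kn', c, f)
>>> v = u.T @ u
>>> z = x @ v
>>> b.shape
(19, 7, 3, 11)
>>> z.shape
(19, 7, 3, 19)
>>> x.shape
(19, 7, 3, 19)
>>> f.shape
(11, 3, 7, 29)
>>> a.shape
(19, 7, 3, 29)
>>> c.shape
(19, 7, 3, 29)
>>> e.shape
(19, 7, 3, 29)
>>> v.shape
(19, 19)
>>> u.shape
(11, 19)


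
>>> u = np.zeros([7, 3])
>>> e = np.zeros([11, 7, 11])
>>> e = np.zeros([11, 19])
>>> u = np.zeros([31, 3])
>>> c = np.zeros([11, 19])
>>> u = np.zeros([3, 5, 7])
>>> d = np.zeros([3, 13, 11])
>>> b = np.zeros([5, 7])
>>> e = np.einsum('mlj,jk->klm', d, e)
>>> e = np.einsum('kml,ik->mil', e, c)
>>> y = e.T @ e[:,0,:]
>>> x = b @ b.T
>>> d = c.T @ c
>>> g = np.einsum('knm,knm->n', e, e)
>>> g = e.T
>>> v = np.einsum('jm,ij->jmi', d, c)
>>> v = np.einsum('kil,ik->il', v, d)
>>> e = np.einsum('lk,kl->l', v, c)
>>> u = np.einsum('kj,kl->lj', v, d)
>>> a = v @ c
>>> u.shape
(19, 11)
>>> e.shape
(19,)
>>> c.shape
(11, 19)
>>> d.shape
(19, 19)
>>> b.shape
(5, 7)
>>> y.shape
(3, 11, 3)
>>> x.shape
(5, 5)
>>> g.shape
(3, 11, 13)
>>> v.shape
(19, 11)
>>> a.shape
(19, 19)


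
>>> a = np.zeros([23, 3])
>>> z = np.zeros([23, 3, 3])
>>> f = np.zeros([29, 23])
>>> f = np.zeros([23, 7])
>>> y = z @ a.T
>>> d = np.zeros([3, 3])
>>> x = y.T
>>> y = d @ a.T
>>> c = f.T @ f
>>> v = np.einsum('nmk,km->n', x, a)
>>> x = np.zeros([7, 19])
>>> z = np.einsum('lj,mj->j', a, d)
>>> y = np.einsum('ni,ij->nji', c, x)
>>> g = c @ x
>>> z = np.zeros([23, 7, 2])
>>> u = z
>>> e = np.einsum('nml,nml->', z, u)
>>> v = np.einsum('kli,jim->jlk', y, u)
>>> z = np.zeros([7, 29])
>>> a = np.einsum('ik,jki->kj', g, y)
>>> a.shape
(19, 7)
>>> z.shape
(7, 29)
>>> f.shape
(23, 7)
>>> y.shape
(7, 19, 7)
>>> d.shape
(3, 3)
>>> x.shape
(7, 19)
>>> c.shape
(7, 7)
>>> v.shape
(23, 19, 7)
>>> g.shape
(7, 19)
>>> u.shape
(23, 7, 2)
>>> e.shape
()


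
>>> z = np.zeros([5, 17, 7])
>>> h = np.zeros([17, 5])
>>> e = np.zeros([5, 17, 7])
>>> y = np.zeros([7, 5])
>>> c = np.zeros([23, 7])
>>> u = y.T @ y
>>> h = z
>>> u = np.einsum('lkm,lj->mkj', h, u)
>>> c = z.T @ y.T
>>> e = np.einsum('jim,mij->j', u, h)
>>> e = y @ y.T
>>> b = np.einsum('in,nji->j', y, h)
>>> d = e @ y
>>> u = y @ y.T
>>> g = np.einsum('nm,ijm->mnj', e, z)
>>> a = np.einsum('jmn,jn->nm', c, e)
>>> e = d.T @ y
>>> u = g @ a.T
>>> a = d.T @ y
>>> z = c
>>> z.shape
(7, 17, 7)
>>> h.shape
(5, 17, 7)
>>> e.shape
(5, 5)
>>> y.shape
(7, 5)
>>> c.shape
(7, 17, 7)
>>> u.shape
(7, 7, 7)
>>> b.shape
(17,)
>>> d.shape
(7, 5)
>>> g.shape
(7, 7, 17)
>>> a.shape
(5, 5)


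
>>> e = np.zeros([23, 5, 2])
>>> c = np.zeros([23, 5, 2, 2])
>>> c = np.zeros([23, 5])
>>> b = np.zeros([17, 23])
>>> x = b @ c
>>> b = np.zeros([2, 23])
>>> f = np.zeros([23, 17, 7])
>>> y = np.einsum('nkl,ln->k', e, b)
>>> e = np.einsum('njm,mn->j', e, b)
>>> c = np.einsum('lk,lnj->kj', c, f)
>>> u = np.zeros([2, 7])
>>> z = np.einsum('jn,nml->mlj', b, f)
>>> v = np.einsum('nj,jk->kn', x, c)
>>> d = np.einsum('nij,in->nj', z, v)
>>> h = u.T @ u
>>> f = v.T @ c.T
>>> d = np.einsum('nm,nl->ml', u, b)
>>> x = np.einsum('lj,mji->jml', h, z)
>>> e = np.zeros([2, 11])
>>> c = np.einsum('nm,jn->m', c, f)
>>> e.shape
(2, 11)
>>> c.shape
(7,)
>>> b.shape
(2, 23)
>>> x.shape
(7, 17, 7)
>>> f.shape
(17, 5)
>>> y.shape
(5,)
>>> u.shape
(2, 7)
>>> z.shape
(17, 7, 2)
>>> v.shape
(7, 17)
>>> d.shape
(7, 23)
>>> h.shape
(7, 7)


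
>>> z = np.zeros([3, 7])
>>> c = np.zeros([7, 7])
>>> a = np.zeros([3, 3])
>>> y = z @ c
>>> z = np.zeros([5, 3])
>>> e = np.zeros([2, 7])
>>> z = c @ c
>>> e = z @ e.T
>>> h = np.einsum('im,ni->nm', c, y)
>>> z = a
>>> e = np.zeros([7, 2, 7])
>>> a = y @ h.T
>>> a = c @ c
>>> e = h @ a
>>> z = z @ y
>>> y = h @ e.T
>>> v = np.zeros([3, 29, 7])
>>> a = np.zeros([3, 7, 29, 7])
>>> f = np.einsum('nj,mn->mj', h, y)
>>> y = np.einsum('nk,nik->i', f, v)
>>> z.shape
(3, 7)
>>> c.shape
(7, 7)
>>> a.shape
(3, 7, 29, 7)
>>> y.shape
(29,)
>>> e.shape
(3, 7)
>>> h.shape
(3, 7)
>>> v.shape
(3, 29, 7)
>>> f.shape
(3, 7)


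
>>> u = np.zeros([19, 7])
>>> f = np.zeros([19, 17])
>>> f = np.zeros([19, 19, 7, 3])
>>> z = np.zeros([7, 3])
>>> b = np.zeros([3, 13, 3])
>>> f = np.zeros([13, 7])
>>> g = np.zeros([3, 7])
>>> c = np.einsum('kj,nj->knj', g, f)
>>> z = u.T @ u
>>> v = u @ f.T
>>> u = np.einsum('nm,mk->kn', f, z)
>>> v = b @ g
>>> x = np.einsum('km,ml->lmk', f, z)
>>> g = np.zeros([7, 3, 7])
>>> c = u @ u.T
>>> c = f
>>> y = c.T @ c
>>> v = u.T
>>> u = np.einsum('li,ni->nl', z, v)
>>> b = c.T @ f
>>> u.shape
(13, 7)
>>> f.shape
(13, 7)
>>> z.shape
(7, 7)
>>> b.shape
(7, 7)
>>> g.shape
(7, 3, 7)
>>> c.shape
(13, 7)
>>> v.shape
(13, 7)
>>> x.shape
(7, 7, 13)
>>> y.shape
(7, 7)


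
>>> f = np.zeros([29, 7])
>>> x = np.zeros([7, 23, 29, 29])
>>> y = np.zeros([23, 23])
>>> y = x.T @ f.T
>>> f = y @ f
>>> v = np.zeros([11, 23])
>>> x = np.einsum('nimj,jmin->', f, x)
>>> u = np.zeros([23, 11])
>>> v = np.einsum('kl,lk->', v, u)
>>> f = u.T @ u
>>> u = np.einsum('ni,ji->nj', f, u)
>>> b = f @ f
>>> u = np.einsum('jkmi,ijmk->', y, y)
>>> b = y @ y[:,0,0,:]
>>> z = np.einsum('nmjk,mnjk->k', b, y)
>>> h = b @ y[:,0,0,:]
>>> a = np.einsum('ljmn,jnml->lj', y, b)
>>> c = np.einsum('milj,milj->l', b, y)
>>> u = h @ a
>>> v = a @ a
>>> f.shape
(11, 11)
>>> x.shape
()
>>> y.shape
(29, 29, 23, 29)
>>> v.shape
(29, 29)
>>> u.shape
(29, 29, 23, 29)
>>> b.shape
(29, 29, 23, 29)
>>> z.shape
(29,)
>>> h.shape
(29, 29, 23, 29)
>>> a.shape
(29, 29)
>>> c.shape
(23,)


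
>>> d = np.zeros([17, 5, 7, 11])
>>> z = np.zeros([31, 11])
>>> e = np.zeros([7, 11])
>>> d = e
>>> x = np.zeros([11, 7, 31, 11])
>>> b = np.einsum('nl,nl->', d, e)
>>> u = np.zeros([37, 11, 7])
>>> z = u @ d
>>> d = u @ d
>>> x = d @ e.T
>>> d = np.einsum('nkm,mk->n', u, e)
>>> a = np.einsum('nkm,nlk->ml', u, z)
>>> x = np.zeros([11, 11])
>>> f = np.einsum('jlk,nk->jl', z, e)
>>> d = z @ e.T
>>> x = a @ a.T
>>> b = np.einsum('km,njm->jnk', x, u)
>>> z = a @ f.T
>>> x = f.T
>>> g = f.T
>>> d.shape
(37, 11, 7)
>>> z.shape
(7, 37)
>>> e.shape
(7, 11)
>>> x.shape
(11, 37)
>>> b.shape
(11, 37, 7)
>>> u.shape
(37, 11, 7)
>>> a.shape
(7, 11)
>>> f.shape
(37, 11)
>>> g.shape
(11, 37)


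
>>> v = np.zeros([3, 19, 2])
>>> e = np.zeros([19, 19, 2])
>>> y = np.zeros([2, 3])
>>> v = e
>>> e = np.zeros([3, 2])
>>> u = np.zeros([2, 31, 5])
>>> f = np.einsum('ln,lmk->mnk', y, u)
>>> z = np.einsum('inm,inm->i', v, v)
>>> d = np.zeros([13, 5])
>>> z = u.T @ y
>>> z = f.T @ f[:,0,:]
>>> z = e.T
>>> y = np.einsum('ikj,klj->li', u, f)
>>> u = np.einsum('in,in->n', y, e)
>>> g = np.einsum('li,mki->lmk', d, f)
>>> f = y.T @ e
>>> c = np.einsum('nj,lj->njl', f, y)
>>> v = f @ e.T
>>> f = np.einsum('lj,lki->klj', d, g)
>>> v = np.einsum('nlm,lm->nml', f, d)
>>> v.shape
(31, 5, 13)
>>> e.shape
(3, 2)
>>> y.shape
(3, 2)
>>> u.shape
(2,)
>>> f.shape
(31, 13, 5)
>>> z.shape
(2, 3)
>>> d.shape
(13, 5)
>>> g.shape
(13, 31, 3)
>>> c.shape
(2, 2, 3)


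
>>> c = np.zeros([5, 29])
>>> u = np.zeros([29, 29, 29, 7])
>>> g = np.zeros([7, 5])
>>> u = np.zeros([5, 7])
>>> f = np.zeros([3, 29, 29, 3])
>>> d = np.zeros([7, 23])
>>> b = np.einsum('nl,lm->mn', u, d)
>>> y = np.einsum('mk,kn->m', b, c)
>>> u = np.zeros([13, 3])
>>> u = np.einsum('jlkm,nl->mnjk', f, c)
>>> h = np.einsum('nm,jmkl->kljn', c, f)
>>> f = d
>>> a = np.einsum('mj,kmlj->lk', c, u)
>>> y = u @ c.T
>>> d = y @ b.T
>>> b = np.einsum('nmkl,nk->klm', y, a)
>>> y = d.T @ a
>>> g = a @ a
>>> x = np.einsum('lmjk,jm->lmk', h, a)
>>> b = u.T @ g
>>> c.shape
(5, 29)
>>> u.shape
(3, 5, 3, 29)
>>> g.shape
(3, 3)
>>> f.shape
(7, 23)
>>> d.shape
(3, 5, 3, 23)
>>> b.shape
(29, 3, 5, 3)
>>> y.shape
(23, 3, 5, 3)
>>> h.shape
(29, 3, 3, 5)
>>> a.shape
(3, 3)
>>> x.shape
(29, 3, 5)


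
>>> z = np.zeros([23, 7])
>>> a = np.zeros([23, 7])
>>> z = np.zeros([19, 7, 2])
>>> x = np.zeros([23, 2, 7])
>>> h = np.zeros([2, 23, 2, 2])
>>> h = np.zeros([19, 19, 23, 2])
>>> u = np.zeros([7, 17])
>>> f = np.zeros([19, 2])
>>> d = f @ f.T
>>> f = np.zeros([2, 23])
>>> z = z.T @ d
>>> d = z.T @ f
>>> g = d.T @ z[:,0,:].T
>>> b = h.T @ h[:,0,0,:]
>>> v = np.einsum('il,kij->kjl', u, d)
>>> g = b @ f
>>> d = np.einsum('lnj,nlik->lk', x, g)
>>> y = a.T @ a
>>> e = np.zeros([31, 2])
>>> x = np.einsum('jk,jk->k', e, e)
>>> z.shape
(2, 7, 19)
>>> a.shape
(23, 7)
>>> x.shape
(2,)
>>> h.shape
(19, 19, 23, 2)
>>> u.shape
(7, 17)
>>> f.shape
(2, 23)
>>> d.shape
(23, 23)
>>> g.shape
(2, 23, 19, 23)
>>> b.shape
(2, 23, 19, 2)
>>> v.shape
(19, 23, 17)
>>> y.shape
(7, 7)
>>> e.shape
(31, 2)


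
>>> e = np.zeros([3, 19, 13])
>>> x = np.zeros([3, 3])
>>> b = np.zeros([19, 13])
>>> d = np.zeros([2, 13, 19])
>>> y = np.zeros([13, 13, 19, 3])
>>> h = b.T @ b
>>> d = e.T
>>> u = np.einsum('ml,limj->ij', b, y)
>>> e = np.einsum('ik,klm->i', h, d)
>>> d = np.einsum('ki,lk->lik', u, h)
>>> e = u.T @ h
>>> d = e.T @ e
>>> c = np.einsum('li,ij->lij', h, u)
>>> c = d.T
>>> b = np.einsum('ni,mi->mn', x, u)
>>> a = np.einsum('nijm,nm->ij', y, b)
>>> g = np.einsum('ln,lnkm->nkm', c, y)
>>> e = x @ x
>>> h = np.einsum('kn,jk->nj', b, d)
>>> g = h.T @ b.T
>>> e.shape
(3, 3)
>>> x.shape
(3, 3)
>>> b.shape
(13, 3)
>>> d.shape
(13, 13)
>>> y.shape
(13, 13, 19, 3)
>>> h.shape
(3, 13)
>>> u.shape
(13, 3)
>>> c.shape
(13, 13)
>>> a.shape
(13, 19)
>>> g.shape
(13, 13)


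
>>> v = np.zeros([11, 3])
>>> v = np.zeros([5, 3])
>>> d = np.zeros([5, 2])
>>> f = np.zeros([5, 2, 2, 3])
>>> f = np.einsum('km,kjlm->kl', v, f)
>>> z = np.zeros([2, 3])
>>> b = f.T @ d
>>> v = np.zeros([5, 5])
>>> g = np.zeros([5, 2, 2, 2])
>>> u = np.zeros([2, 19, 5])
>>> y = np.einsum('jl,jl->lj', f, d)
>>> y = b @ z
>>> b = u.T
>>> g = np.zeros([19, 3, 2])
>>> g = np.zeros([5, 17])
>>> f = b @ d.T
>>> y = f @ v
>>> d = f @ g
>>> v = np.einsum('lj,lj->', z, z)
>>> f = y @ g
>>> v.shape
()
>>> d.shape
(5, 19, 17)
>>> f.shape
(5, 19, 17)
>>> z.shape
(2, 3)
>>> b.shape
(5, 19, 2)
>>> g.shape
(5, 17)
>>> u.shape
(2, 19, 5)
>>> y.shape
(5, 19, 5)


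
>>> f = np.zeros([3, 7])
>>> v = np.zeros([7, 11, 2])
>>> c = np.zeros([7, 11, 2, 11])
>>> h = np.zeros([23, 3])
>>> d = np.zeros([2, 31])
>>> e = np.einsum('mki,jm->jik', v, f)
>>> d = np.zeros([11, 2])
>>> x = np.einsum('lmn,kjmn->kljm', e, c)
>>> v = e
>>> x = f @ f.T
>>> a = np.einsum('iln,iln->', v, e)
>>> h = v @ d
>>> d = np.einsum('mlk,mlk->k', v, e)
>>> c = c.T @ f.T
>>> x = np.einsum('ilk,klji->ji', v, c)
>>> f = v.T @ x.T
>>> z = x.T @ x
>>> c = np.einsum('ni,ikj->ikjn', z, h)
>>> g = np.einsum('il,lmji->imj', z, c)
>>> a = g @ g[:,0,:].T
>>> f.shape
(11, 2, 11)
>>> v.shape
(3, 2, 11)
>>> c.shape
(3, 2, 2, 3)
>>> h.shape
(3, 2, 2)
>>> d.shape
(11,)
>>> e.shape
(3, 2, 11)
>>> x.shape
(11, 3)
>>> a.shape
(3, 2, 3)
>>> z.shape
(3, 3)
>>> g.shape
(3, 2, 2)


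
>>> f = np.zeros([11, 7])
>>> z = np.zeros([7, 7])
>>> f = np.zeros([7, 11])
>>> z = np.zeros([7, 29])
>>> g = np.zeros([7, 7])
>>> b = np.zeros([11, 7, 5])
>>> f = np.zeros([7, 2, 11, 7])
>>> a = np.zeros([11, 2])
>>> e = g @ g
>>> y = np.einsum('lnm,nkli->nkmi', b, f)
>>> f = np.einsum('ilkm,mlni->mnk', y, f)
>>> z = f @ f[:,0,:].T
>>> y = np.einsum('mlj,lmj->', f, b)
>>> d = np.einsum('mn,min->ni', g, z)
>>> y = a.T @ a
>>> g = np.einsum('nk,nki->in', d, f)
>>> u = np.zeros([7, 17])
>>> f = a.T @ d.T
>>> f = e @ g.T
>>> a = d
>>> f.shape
(7, 5)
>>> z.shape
(7, 11, 7)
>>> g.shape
(5, 7)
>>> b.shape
(11, 7, 5)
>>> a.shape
(7, 11)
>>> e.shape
(7, 7)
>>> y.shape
(2, 2)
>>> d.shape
(7, 11)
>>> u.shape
(7, 17)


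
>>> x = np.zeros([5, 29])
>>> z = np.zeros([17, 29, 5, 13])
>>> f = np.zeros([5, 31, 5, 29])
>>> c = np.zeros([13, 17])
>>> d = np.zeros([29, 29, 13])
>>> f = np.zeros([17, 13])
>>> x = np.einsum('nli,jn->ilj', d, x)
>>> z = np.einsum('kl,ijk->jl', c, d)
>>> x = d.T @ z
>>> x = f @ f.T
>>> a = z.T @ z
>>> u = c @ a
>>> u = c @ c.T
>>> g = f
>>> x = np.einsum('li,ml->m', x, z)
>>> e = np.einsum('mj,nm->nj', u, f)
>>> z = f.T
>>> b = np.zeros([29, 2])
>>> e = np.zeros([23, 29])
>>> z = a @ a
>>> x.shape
(29,)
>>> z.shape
(17, 17)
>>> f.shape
(17, 13)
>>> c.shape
(13, 17)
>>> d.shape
(29, 29, 13)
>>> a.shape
(17, 17)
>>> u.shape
(13, 13)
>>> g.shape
(17, 13)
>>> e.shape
(23, 29)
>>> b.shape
(29, 2)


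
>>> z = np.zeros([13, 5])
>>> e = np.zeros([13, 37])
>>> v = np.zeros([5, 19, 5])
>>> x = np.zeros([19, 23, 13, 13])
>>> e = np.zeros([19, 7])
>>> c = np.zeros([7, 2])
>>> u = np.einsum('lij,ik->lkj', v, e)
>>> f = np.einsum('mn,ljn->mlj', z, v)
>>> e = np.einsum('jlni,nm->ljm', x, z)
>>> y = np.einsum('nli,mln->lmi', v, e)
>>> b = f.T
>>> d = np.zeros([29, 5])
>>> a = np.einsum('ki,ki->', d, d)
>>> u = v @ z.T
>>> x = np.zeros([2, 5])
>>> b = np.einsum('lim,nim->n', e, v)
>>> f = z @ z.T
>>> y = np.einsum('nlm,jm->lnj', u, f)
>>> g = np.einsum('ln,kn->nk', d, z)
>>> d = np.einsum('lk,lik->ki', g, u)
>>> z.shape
(13, 5)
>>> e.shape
(23, 19, 5)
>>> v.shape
(5, 19, 5)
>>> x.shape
(2, 5)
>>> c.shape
(7, 2)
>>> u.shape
(5, 19, 13)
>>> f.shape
(13, 13)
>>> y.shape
(19, 5, 13)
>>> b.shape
(5,)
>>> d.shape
(13, 19)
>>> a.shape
()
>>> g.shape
(5, 13)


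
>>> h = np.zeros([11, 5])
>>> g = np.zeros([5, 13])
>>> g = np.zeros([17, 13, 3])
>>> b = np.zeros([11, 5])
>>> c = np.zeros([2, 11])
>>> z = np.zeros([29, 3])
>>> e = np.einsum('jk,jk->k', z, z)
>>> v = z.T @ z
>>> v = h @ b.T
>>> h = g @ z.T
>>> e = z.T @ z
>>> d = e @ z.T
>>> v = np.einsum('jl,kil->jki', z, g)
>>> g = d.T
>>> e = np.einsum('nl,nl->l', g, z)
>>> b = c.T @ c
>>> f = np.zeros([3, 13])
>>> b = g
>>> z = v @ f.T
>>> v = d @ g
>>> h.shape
(17, 13, 29)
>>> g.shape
(29, 3)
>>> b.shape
(29, 3)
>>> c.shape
(2, 11)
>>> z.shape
(29, 17, 3)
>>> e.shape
(3,)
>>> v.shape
(3, 3)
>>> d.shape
(3, 29)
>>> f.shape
(3, 13)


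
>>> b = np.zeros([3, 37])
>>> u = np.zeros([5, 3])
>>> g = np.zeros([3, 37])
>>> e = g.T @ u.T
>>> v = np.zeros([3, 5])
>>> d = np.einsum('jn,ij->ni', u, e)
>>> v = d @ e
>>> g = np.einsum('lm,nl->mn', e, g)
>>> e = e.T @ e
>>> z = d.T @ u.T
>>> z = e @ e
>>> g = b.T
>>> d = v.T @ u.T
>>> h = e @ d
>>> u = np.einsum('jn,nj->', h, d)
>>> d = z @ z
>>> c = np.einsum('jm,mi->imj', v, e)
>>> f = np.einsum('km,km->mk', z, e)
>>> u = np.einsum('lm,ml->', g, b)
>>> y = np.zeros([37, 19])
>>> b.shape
(3, 37)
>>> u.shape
()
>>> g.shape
(37, 3)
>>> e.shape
(5, 5)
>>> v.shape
(3, 5)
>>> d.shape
(5, 5)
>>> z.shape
(5, 5)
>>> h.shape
(5, 5)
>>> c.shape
(5, 5, 3)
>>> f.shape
(5, 5)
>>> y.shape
(37, 19)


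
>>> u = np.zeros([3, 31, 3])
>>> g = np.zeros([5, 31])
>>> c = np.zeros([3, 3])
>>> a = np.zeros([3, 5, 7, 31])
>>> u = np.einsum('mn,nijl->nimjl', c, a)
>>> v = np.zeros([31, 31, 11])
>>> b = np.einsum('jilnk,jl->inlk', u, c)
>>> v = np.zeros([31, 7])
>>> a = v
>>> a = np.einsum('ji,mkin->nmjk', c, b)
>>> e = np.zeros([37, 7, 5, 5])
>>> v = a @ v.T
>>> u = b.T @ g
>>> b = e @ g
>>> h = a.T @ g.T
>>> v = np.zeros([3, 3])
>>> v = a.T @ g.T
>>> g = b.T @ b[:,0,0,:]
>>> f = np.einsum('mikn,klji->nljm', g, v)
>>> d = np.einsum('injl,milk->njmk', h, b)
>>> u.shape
(31, 3, 7, 31)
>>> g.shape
(31, 5, 7, 31)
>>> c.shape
(3, 3)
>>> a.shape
(31, 5, 3, 7)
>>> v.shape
(7, 3, 5, 5)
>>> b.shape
(37, 7, 5, 31)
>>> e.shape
(37, 7, 5, 5)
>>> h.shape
(7, 3, 5, 5)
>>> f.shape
(31, 3, 5, 31)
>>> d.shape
(3, 5, 37, 31)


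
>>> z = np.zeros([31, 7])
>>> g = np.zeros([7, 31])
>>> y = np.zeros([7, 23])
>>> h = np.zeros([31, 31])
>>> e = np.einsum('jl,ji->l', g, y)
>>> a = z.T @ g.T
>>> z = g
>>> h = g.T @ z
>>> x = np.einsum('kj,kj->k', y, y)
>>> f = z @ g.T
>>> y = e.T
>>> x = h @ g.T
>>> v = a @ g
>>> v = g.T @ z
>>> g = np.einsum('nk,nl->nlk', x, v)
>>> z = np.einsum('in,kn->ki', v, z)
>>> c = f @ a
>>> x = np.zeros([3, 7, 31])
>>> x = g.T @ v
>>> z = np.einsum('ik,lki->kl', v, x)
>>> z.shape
(31, 7)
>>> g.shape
(31, 31, 7)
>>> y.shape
(31,)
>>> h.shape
(31, 31)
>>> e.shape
(31,)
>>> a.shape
(7, 7)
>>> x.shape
(7, 31, 31)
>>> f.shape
(7, 7)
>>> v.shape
(31, 31)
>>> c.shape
(7, 7)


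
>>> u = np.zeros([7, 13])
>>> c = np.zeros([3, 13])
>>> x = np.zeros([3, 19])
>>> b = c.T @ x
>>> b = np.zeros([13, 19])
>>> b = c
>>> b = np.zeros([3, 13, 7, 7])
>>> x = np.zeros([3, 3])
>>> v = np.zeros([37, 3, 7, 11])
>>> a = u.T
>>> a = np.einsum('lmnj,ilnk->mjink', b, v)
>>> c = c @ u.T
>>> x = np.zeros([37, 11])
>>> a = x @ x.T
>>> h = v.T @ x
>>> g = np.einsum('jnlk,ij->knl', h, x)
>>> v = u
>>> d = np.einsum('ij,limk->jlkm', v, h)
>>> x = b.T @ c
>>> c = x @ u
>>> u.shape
(7, 13)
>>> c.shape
(7, 7, 13, 13)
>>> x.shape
(7, 7, 13, 7)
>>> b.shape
(3, 13, 7, 7)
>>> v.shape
(7, 13)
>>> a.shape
(37, 37)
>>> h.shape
(11, 7, 3, 11)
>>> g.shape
(11, 7, 3)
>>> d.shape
(13, 11, 11, 3)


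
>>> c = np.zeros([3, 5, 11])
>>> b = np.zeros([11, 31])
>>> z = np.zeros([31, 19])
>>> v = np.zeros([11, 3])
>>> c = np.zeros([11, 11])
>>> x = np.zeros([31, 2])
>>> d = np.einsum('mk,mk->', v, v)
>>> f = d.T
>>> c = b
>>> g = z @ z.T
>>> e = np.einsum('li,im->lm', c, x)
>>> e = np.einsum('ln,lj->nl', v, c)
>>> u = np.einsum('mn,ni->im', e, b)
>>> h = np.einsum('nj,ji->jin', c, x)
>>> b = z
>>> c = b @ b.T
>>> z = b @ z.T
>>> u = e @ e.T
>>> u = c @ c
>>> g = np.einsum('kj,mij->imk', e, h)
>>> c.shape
(31, 31)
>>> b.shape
(31, 19)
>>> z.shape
(31, 31)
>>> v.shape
(11, 3)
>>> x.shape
(31, 2)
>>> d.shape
()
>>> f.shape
()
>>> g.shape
(2, 31, 3)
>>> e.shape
(3, 11)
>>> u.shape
(31, 31)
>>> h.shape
(31, 2, 11)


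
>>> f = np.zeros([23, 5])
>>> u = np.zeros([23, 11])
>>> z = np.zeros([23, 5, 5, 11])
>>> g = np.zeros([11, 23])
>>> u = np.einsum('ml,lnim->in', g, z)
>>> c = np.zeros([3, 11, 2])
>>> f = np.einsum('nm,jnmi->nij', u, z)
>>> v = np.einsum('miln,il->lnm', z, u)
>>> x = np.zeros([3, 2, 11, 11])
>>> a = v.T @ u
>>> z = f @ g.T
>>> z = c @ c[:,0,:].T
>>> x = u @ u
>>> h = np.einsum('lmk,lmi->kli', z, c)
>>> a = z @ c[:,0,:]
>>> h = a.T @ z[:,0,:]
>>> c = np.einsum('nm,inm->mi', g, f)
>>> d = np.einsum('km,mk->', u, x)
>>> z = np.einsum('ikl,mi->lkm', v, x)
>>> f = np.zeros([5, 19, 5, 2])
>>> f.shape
(5, 19, 5, 2)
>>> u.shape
(5, 5)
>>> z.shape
(23, 11, 5)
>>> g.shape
(11, 23)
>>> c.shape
(23, 5)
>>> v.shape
(5, 11, 23)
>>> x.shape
(5, 5)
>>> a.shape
(3, 11, 2)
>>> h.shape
(2, 11, 3)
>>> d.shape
()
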